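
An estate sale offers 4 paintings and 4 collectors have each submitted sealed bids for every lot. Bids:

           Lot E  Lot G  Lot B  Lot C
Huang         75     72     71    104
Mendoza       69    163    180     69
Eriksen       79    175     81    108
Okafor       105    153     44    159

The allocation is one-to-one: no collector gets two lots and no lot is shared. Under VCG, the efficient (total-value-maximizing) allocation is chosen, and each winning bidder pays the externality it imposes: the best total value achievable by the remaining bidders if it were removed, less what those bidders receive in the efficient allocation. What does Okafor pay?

Okafor pays $29.

Efficient allocation: Huang→Lot E ($75), Mendoza→Lot B ($180), Eriksen→Lot G ($175), Okafor→Lot C ($159); total welfare W = $589.
Okafor receives Lot C at value $159, so the others get W − 159 = $430.
Without Okafor: best allocation of the remaining 3 bidders over all 4 lots is Huang→Lot C ($104), Mendoza→Lot B ($180), Eriksen→Lot G ($175), total $459.
VCG payment = (others' best without Okafor) − (others' welfare with Okafor) = 459 − 430 = $29.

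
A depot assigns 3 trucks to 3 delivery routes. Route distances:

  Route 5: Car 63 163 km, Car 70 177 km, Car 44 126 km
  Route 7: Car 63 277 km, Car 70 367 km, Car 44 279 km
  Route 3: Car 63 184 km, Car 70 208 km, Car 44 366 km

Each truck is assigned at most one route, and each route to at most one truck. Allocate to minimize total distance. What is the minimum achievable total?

Optimal: Car 63→Route 7 (277 km), Car 70→Route 3 (208 km), Car 44→Route 5 (126 km) — total 277+208+126 = 611 km.
Min-entry greedy (repeatedly take the single cheapest remaining cell) gives 677 km, worse by 66.
Swapping Car 63↔Car 70 (Car 63→Route 3 184 km, Car 70→Route 7 367 km) adds 66.

Minimum total: 611 km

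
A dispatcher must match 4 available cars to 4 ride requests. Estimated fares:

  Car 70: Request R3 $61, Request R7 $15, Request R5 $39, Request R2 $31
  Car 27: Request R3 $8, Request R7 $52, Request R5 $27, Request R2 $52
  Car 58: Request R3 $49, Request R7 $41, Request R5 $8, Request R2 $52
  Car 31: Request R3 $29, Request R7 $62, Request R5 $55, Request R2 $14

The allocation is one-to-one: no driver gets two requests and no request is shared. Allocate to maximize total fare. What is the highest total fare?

Optimal: Car 70→Request R3 ($61), Car 27→Request R7 ($52), Car 58→Request R2 ($52), Car 31→Request R5 ($55) — total 61+52+52+55 = $220.
Max-entry greedy (repeatedly take the single best remaining cell) gives $183, worse by 37.
Swapping Car 58↔Car 31 (Car 58→Request R5 $8, Car 31→Request R2 $14) loses 85.

Maximum total: $220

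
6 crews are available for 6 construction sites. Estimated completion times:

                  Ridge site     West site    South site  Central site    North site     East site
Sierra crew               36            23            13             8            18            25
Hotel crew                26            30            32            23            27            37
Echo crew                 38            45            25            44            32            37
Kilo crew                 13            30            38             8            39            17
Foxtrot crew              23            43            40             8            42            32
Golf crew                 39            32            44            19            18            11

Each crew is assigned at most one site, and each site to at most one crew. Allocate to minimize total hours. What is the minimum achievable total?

Min total: 105 hours

Treat this as an assignment problem: match each crew to one site.
Optimal: Sierra crew→North site (18 hours), Hotel crew→West site (30 hours), Echo crew→South site (25 hours), Kilo crew→Ridge site (13 hours), Foxtrot crew→Central site (8 hours), Golf crew→East site (11 hours) — total 18+30+25+13+8+11 = 105 hours.
Checked against all permutations: 105 hours is optimal.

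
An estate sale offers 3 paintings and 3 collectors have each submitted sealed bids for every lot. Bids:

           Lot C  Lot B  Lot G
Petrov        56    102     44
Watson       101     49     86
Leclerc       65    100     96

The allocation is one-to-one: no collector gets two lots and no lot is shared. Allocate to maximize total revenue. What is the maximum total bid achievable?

Max total: $299

Optimal: Petrov→Lot B ($102), Watson→Lot C ($101), Leclerc→Lot G ($96) — total 102+101+96 = $299.
Every other assignment is strictly worse.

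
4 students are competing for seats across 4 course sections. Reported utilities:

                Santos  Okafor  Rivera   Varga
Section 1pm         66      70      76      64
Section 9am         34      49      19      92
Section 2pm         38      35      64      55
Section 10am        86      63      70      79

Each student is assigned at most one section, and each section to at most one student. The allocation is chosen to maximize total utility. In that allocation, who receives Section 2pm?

Optimal: Santos→Section 10am (86 points), Okafor→Section 1pm (70 points), Rivera→Section 2pm (64 points), Varga→Section 9am (92 points) — total 86+70+64+92 = 312 points.
Next-best assignment: Santos→Section 10am, Okafor→Section 2pm, Rivera→Section 1pm, Varga→Section 9am = 289 points.
Rivera's own top section is Section 1pm (76 points), but forcing Rivera→Section 1pm and reassigning the rest optimally gives only 289 points — worse by 23.

Rivera receives Section 2pm.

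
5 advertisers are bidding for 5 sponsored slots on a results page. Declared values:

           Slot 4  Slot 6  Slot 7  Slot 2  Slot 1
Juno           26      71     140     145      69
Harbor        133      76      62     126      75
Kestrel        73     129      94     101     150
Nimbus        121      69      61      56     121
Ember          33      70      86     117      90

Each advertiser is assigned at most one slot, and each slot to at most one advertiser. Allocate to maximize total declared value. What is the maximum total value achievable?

Max total: $640

Optimal: Juno→Slot 7 ($140), Harbor→Slot 4 ($133), Kestrel→Slot 6 ($129), Nimbus→Slot 1 ($121), Ember→Slot 2 ($117) — total 140+133+129+121+117 = $640.
Next-best assignment: Juno→Slot 2, Harbor→Slot 4, Kestrel→Slot 6, Nimbus→Slot 1, Ember→Slot 7 = $614.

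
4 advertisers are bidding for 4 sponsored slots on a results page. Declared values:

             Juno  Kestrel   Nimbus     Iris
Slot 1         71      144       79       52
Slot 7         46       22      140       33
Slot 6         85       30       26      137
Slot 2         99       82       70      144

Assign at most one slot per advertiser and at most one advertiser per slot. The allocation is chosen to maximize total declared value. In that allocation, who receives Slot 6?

Optimal: Juno→Slot 2 ($99), Kestrel→Slot 1 ($144), Nimbus→Slot 7 ($140), Iris→Slot 6 ($137) — total 99+144+140+137 = $520.
Max-entry greedy (repeatedly take the single best remaining cell) gives $513, worse by 7.
Every other assignment is strictly worse.
Iris's own top slot is Slot 2 ($144), but forcing Iris→Slot 2 and reassigning the rest optimally gives only $513 — worse by 7.

Iris receives Slot 6.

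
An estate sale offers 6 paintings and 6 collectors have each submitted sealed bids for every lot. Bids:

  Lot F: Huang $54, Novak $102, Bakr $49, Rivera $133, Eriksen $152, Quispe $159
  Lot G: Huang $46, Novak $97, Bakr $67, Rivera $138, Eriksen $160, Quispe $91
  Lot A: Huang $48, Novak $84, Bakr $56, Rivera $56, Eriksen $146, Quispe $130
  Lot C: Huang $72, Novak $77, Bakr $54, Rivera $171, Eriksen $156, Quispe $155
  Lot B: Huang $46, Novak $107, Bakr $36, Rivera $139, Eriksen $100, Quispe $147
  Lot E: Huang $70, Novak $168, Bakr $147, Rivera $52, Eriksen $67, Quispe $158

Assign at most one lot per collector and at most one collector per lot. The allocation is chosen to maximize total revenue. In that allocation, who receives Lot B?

Optimal: Huang→Lot A ($48), Novak→Lot B ($107), Bakr→Lot E ($147), Rivera→Lot C ($171), Eriksen→Lot G ($160), Quispe→Lot F ($159) — total 48+107+147+171+160+159 = $792.
Max-entry greedy (repeatedly take the single best remaining cell) gives $760, worse by 32.
Checked against all permutations: $792 is optimal.
Novak's own top lot is Lot E ($168), but forcing Novak→Lot E and reassigning the rest optimally gives only $760 — worse by 32.

Novak receives Lot B.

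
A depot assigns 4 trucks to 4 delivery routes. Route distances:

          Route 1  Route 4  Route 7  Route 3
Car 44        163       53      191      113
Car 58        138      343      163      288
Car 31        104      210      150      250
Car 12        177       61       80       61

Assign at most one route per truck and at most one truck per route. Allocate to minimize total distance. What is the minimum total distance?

Min total: 381 km

Optimal: Car 44→Route 4 (53 km), Car 58→Route 7 (163 km), Car 31→Route 1 (104 km), Car 12→Route 3 (61 km) — total 53+163+104+61 = 381 km.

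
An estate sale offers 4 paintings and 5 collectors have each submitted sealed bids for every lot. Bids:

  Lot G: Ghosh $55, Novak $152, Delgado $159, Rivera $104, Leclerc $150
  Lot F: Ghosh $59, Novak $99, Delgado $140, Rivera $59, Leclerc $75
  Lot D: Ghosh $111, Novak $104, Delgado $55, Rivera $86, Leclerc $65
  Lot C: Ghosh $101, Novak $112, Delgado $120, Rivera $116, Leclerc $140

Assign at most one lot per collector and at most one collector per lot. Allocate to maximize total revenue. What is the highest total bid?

Optimal: Novak→Lot G ($152), Delgado→Lot F ($140), Ghosh→Lot D ($111), Leclerc→Lot C ($140) — total 152+140+111+140 = $543.
Row-greedy (each collector in turn takes its best remaining lot) gives $519, worse by 24.
Swapping Delgado↔Ghosh (Delgado→Lot D $55, Ghosh→Lot F $59) loses 137.
Checked against all permutations: $543 is optimal.

Max total: $543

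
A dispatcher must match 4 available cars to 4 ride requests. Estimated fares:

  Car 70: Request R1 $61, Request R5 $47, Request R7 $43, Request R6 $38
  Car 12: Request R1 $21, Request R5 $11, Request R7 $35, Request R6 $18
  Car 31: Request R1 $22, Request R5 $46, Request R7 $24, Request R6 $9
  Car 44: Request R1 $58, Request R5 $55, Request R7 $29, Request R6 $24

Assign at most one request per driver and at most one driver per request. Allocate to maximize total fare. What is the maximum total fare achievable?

Maximum total: $177

Optimal: Car 70→Request R6 ($38), Car 12→Request R7 ($35), Car 31→Request R5 ($46), Car 44→Request R1 ($58) — total 38+35+46+58 = $177.
Next-best assignment: Car 70→Request R1, Car 12→Request R7, Car 31→Request R5, Car 44→Request R6 = $166.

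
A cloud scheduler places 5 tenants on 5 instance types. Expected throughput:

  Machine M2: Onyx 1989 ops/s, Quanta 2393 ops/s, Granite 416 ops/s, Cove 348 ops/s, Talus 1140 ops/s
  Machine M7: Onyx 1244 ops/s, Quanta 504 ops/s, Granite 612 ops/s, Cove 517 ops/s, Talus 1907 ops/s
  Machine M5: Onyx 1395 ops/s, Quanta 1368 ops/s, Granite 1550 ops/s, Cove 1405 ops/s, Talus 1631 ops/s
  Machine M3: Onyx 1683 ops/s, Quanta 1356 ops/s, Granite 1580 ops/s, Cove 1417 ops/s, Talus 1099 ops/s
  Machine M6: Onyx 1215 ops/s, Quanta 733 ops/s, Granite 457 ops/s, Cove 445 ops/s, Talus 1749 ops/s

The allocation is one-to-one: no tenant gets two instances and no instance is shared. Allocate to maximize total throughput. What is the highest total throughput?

Max total: 8500 ops/s

Optimal: Onyx→Machine M6 (1215 ops/s), Quanta→Machine M2 (2393 ops/s), Granite→Machine M3 (1580 ops/s), Cove→Machine M5 (1405 ops/s), Talus→Machine M7 (1907 ops/s) — total 1215+2393+1580+1405+1907 = 8500 ops/s.
Row-greedy (each tenant in turn takes its best remaining instance) gives 7203 ops/s, worse by 1297.
Next-best assignment: Onyx→Machine M6, Quanta→Machine M2, Granite→Machine M5, Cove→Machine M3, Talus→Machine M7 = 8482 ops/s.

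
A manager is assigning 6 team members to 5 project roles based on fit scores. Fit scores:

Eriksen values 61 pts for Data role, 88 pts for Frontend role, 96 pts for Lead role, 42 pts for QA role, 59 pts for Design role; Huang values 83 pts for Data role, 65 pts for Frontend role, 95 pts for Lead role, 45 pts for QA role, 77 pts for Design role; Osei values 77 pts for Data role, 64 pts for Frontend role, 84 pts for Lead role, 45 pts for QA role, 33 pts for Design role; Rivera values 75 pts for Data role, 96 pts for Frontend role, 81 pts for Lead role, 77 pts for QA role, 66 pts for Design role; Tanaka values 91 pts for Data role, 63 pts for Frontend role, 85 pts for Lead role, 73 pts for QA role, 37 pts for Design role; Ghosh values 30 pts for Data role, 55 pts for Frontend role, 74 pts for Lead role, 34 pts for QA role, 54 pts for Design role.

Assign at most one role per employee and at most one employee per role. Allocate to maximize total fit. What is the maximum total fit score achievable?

Max total: 419 pts

Optimal: Osei→Data role (77 pts), Rivera→Frontend role (96 pts), Eriksen→Lead role (96 pts), Tanaka→QA role (73 pts), Huang→Design role (77 pts) — total 77+96+96+73+77 = 419 pts.
Max-entry greedy (repeatedly take the single best remaining cell) gives 405 pts, worse by 14.
No other one-to-one assignment exceeds 419 pts.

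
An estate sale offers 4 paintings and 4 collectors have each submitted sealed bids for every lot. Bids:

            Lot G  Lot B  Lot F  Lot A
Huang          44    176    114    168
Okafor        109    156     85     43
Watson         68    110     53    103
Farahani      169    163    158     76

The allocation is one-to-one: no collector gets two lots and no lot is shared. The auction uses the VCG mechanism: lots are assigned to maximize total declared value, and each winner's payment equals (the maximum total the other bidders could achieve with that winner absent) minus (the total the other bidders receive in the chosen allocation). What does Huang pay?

Huang pays $46.

Efficient allocation: Huang→Lot A ($168), Okafor→Lot B ($156), Watson→Lot G ($68), Farahani→Lot F ($158); total welfare W = $550.
Huang receives Lot A at value $168, so the others get W − 168 = $382.
Without Huang: best allocation of the remaining 3 bidders over all 4 lots is Okafor→Lot B ($156), Watson→Lot A ($103), Farahani→Lot G ($169), total $428.
VCG payment = (others' best without Huang) − (others' welfare with Huang) = 428 − 382 = $46.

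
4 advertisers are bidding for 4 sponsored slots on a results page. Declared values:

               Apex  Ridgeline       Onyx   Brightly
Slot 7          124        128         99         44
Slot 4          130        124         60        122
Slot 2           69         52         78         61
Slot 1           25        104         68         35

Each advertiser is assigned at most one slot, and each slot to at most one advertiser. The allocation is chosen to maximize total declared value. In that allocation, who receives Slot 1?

Ridgeline receives Slot 1.

Optimal: Apex→Slot 7 ($124), Ridgeline→Slot 1 ($104), Onyx→Slot 2 ($78), Brightly→Slot 4 ($122) — total 124+104+78+122 = $428.
Row-greedy (each advertiser in turn takes its best remaining slot) gives $371, worse by 57.
Swapping Brightly↔Onyx (Brightly→Slot 2 $61, Onyx→Slot 4 $60) loses 79.
No other one-to-one assignment exceeds $428.
Ridgeline's own top slot is Slot 7 ($128), but forcing Ridgeline→Slot 7 and reassigning the rest optimally gives only $387 — worse by 41.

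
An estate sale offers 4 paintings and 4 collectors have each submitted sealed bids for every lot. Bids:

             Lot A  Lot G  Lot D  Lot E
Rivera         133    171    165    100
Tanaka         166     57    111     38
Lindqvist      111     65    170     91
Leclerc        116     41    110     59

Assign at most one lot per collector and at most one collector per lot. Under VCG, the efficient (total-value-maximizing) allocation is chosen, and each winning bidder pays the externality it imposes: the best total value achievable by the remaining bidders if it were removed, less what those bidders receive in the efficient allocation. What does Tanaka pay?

Tanaka pays $57.

Efficient allocation: Rivera→Lot G ($171), Tanaka→Lot A ($166), Lindqvist→Lot D ($170), Leclerc→Lot E ($59); total welfare W = $566.
Tanaka receives Lot A at value $166, so the others get W − 166 = $400.
Without Tanaka: best allocation of the remaining 3 bidders over all 4 lots is Rivera→Lot G ($171), Lindqvist→Lot D ($170), Leclerc→Lot A ($116), total $457.
VCG payment = (others' best without Tanaka) − (others' welfare with Tanaka) = 457 − 400 = $57.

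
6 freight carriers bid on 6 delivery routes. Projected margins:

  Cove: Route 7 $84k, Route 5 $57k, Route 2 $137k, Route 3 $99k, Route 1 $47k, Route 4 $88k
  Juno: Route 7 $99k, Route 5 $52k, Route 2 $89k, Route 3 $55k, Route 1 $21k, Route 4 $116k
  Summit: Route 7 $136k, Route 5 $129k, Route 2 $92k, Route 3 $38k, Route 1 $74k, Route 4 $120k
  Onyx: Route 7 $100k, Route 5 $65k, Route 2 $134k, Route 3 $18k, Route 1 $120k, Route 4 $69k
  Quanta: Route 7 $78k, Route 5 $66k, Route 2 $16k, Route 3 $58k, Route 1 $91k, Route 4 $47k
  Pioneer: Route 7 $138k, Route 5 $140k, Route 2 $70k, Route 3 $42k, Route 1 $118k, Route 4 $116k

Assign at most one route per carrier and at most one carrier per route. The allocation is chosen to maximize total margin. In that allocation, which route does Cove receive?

Optimal: Cove→Route 3 ($99k), Juno→Route 4 ($116k), Summit→Route 7 ($136k), Onyx→Route 2 ($134k), Quanta→Route 1 ($91k), Pioneer→Route 5 ($140k) — total 99+116+136+134+91+140 = $716k.
Max-entry greedy (repeatedly take the single best remaining cell) gives $707k, worse by 9.
Next-best assignment: Cove→Route 2, Juno→Route 4, Summit→Route 7, Onyx→Route 1, Quanta→Route 3, Pioneer→Route 5 = $707k.
Swapping Pioneer↔Summit (Pioneer→Route 7 $138k, Summit→Route 5 $129k) loses 9.
No other one-to-one assignment exceeds $716k.
Cove's own top route is Route 2 ($137k), but forcing Cove→Route 2 and reassigning the rest optimally gives only $707k — worse by 9.

Cove receives Route 3.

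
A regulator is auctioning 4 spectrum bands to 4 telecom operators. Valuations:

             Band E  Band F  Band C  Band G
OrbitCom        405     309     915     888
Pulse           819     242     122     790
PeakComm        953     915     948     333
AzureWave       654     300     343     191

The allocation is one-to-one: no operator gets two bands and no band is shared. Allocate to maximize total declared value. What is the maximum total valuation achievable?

Maximum total: $3274M

Optimal: OrbitCom→Band C ($915M), Pulse→Band G ($790M), PeakComm→Band F ($915M), AzureWave→Band E ($654M) — total 915+790+915+654 = $3274M.
Column-greedy (each band in turn goes to its best remaining operator) gives $2395M, worse by 879.
Checked against all permutations: $3274M is optimal.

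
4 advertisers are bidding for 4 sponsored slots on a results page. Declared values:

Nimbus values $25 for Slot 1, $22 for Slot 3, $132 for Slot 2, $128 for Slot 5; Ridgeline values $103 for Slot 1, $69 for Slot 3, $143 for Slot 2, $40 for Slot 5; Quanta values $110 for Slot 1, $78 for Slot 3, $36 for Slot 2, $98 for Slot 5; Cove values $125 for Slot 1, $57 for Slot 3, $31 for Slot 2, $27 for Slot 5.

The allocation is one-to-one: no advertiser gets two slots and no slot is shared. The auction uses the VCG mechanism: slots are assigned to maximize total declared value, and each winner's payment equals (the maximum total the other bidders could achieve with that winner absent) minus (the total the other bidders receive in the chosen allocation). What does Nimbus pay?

Efficient allocation: Nimbus→Slot 5 ($128), Ridgeline→Slot 2 ($143), Quanta→Slot 3 ($78), Cove→Slot 1 ($125); total welfare W = $474.
Nimbus receives Slot 5 at value $128, so the others get W − 128 = $346.
Without Nimbus: best allocation of the remaining 3 bidders over all 4 slots is Ridgeline→Slot 2 ($143), Quanta→Slot 5 ($98), Cove→Slot 1 ($125), total $366.
VCG payment = (others' best without Nimbus) − (others' welfare with Nimbus) = 366 − 346 = $20.

Nimbus pays $20.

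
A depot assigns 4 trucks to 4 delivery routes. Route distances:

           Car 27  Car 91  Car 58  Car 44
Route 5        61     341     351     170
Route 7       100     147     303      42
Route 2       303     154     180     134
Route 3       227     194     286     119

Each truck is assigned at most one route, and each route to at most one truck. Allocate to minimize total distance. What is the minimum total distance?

Optimal: Car 27→Route 5 (61 km), Car 91→Route 3 (194 km), Car 58→Route 2 (180 km), Car 44→Route 7 (42 km) — total 61+194+180+42 = 477 km.
Min-entry greedy (repeatedly take the single cheapest remaining cell) gives 543 km, worse by 66.
Next-best assignment: Car 27→Route 5, Car 91→Route 7, Car 58→Route 2, Car 44→Route 3 = 507 km.
No other one-to-one assignment undercuts 477 km.

Min total: 477 km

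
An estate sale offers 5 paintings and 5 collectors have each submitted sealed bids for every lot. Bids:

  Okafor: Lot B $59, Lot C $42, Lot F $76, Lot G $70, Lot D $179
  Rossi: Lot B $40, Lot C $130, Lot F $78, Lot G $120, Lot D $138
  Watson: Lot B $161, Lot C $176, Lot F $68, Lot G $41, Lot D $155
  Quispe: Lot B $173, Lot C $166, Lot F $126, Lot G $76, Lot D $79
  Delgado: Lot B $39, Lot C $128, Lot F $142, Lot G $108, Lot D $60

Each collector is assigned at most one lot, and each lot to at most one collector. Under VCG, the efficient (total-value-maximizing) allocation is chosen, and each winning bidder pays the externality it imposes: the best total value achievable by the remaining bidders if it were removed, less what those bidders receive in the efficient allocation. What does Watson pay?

Watson pays $10.

Efficient allocation: Okafor→Lot D ($179), Rossi→Lot G ($120), Watson→Lot C ($176), Quispe→Lot B ($173), Delgado→Lot F ($142); total welfare W = $790.
Watson receives Lot C at value $176, so the others get W − 176 = $614.
Without Watson: best allocation of the remaining 4 bidders over all 5 lots is Okafor→Lot D ($179), Rossi→Lot C ($130), Quispe→Lot B ($173), Delgado→Lot F ($142), total $624.
VCG payment = (others' best without Watson) − (others' welfare with Watson) = 624 − 614 = $10.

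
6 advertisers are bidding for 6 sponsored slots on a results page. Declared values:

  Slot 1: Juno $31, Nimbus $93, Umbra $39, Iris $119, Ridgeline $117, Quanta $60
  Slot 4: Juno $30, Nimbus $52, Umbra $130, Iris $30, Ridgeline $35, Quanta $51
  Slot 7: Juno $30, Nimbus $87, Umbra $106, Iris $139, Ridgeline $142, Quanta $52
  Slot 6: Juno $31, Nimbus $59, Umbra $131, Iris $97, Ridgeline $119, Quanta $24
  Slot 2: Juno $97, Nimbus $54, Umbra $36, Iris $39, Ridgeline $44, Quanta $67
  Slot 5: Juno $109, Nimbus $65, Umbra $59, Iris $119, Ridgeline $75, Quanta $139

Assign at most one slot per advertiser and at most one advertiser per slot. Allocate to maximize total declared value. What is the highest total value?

Max total: $717

Treat this as an assignment problem: match each advertiser to one slot.
Optimal: Juno→Slot 2 ($97), Nimbus→Slot 1 ($93), Umbra→Slot 4 ($130), Iris→Slot 7 ($139), Ridgeline→Slot 6 ($119), Quanta→Slot 5 ($139) — total 97+93+130+139+119+139 = $717.
Swapping Nimbus↔Juno (Nimbus→Slot 2 $54, Juno→Slot 1 $31) loses 105.
No other one-to-one assignment exceeds $717.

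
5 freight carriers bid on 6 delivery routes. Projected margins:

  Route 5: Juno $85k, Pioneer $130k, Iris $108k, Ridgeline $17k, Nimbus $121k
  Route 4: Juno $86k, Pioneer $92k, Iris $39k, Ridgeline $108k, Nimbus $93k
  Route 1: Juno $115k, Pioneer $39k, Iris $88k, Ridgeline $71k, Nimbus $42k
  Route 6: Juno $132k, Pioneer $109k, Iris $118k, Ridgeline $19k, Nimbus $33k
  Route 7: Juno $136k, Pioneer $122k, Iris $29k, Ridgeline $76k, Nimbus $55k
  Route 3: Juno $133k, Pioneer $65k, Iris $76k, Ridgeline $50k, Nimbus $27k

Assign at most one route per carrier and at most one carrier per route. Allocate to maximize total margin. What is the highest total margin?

Maximum total: $602k

Optimal: Juno→Route 3 ($133k), Pioneer→Route 7 ($122k), Iris→Route 6 ($118k), Ridgeline→Route 4 ($108k), Nimbus→Route 5 ($121k) — total 133+122+118+108+121 = $602k.
Row-greedy (each carrier in turn takes its best remaining route) gives $534k, worse by 68.
No other one-to-one assignment exceeds $602k.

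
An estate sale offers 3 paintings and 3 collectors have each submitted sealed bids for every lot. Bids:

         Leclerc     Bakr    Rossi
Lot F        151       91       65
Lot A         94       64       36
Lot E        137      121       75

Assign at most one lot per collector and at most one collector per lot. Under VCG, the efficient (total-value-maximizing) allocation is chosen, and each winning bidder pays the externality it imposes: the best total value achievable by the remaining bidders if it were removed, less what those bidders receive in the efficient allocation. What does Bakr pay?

Efficient allocation: Leclerc→Lot F ($151), Bakr→Lot E ($121), Rossi→Lot A ($36); total welfare W = $308.
Bakr receives Lot E at value $121, so the others get W − 121 = $187.
Without Bakr: best allocation of the remaining 2 bidders over all 3 lots is Leclerc→Lot F ($151), Rossi→Lot E ($75), total $226.
VCG payment = (others' best without Bakr) − (others' welfare with Bakr) = 226 − 187 = $39.

Bakr pays $39.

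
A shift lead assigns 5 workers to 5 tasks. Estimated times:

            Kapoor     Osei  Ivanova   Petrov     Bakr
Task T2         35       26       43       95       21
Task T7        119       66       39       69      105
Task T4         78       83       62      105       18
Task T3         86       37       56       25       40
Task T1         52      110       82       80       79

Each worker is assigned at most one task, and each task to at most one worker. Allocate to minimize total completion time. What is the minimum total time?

Optimal: Kapoor→Task T1 (52 min), Osei→Task T2 (26 min), Ivanova→Task T7 (39 min), Petrov→Task T3 (25 min), Bakr→Task T4 (18 min) — total 52+26+39+25+18 = 160 min.
Column-greedy (each task in turn goes to its cheapest remaining worker) gives 273 min, worse by 113.

Minimum total: 160 min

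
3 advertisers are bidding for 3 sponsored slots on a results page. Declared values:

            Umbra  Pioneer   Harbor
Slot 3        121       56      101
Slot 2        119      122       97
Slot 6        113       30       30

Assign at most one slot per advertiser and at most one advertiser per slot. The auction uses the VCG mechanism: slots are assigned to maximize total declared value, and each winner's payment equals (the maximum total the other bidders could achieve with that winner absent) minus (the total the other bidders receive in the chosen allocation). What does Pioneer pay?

Efficient allocation: Umbra→Slot 6 ($113), Pioneer→Slot 2 ($122), Harbor→Slot 3 ($101); total welfare W = $336.
Pioneer receives Slot 2 at value $122, so the others get W − 122 = $214.
Without Pioneer: best allocation of the remaining 2 bidders over all 3 slots is Umbra→Slot 2 ($119), Harbor→Slot 3 ($101), total $220.
VCG payment = (others' best without Pioneer) − (others' welfare with Pioneer) = 220 − 214 = $6.

Pioneer pays $6.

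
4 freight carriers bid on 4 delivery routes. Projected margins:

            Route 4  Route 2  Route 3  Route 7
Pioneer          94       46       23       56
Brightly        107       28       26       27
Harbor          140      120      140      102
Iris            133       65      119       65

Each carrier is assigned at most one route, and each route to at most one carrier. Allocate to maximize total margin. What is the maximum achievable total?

Optimal: Pioneer→Route 7 ($56k), Brightly→Route 4 ($107k), Harbor→Route 2 ($120k), Iris→Route 3 ($119k) — total 56+107+120+119 = $402k.
Max-entry greedy (repeatedly take the single best remaining cell) gives $343k, worse by 59.
Checked against all permutations: $402k is optimal.

Maximum total: $402k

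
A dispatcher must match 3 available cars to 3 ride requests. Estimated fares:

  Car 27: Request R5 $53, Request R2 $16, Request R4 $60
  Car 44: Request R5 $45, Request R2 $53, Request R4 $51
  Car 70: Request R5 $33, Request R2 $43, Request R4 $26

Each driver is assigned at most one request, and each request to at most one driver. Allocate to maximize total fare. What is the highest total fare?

Max total: $148

Optimal: Car 27→Request R4 ($60), Car 44→Request R5 ($45), Car 70→Request R2 ($43) — total 60+45+43 = $148.
Next-best assignment: Car 27→Request R5, Car 44→Request R4, Car 70→Request R2 = $147.
Every other assignment is strictly worse.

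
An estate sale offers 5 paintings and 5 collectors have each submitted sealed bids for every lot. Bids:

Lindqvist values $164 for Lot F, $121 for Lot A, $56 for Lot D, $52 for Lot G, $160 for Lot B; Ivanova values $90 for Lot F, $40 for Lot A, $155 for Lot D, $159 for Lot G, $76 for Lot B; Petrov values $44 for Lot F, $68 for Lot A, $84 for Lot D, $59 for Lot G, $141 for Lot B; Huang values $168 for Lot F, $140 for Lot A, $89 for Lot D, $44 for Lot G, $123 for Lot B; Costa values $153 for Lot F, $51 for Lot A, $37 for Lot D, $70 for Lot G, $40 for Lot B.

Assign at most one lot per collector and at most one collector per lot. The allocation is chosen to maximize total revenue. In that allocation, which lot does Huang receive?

Huang receives Lot A.

Optimal: Lindqvist→Lot B ($160), Ivanova→Lot G ($159), Petrov→Lot D ($84), Huang→Lot A ($140), Costa→Lot F ($153) — total 160+159+84+140+153 = $696.
Column-greedy (each lot in turn goes to its best remaining collector) gives $655, worse by 41.
Huang's own top lot is Lot F ($168), but forcing Huang→Lot F and reassigning the rest optimally gives only $655 — worse by 41.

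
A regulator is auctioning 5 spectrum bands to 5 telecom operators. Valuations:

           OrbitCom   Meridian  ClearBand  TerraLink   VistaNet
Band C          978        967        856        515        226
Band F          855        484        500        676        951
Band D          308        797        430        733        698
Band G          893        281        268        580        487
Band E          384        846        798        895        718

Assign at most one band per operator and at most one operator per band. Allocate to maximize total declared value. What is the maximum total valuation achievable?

Optimal: OrbitCom→Band G ($893M), Meridian→Band D ($797M), ClearBand→Band C ($856M), TerraLink→Band E ($895M), VistaNet→Band F ($951M) — total 893+797+856+895+951 = $4392M.
Next-best assignment: OrbitCom→Band G, Meridian→Band C, ClearBand→Band E, TerraLink→Band D, VistaNet→Band F = $4342M.

Maximum total: $4392M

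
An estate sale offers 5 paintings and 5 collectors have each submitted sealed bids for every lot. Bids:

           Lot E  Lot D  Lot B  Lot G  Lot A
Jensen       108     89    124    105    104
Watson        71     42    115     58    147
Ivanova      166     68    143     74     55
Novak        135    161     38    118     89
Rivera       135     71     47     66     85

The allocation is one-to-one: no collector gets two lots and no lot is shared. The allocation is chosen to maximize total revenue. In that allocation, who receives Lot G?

Jensen receives Lot G.

This is the linear assignment problem.
Optimal: Jensen→Lot G ($105), Watson→Lot A ($147), Ivanova→Lot B ($143), Novak→Lot D ($161), Rivera→Lot E ($135) — total 105+147+143+161+135 = $691.
Row-greedy (each collector in turn takes its best remaining lot) gives $664, worse by 27.
Every other assignment is strictly worse.
Jensen's own top lot is Lot B ($124), but forcing Jensen→Lot B and reassigning the rest optimally gives only $664 — worse by 27.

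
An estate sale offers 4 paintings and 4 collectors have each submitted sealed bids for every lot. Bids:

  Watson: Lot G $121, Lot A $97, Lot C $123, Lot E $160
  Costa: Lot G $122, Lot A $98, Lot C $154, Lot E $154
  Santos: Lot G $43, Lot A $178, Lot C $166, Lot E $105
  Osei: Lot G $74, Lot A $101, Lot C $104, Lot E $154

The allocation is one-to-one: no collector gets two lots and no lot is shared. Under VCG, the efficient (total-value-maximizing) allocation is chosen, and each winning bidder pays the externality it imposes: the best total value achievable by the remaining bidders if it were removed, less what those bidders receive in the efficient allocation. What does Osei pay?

Efficient allocation: Watson→Lot G ($121), Costa→Lot C ($154), Santos→Lot A ($178), Osei→Lot E ($154); total welfare W = $607.
Osei receives Lot E at value $154, so the others get W − 154 = $453.
Without Osei: best allocation of the remaining 3 bidders over all 4 lots is Watson→Lot E ($160), Costa→Lot C ($154), Santos→Lot A ($178), total $492.
VCG payment = (others' best without Osei) − (others' welfare with Osei) = 492 − 453 = $39.

Osei pays $39.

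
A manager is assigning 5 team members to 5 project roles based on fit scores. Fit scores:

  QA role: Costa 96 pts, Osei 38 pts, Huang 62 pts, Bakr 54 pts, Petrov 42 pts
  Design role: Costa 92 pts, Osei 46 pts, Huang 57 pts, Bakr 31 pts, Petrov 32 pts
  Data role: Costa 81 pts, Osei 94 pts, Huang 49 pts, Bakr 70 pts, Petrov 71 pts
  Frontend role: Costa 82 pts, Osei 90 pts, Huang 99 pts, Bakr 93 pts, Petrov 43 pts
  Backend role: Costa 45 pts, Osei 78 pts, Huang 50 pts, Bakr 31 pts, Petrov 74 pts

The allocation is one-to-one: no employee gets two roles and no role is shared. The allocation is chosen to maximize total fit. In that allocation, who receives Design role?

Costa receives Design role.

Optimal: Costa→Design role (92 pts), Osei→Data role (94 pts), Huang→QA role (62 pts), Bakr→Frontend role (93 pts), Petrov→Backend role (74 pts) — total 92+94+62+93+74 = 415 pts.
Swapping Costa↔Huang (Costa→QA role 96 pts, Huang→Design role 57 pts) loses 1.
Costa's own top role is QA role (96 pts), but forcing Costa→QA role and reassigning the rest optimally gives only 414 pts — worse by 1.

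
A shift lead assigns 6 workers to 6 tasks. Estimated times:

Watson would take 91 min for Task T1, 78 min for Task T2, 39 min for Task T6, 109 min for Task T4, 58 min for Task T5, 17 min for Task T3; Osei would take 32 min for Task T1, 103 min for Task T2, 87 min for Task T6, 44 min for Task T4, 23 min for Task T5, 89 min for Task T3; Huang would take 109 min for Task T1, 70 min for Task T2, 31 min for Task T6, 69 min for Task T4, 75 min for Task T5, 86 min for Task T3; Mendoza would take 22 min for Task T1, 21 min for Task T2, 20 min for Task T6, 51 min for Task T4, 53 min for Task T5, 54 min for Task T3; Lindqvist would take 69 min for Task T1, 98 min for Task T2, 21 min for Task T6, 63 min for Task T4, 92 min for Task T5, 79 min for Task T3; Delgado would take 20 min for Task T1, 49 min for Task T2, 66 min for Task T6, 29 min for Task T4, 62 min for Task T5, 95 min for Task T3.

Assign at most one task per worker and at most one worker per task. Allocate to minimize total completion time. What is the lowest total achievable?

Minimum total: 171 min

Optimal: Watson→Task T3 (17 min), Osei→Task T5 (23 min), Huang→Task T4 (69 min), Mendoza→Task T2 (21 min), Lindqvist→Task T6 (21 min), Delgado→Task T1 (20 min) — total 17+23+69+21+21+20 = 171 min.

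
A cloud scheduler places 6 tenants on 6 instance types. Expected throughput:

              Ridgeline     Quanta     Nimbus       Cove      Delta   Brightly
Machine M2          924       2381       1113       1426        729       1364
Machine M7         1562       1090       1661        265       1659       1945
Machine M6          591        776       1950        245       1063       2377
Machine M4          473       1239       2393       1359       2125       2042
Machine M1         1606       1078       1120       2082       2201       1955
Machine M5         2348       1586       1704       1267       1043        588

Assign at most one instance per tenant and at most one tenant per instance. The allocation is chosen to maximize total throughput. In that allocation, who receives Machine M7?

Optimal: Ridgeline→Machine M5 (2348 ops/s), Quanta→Machine M2 (2381 ops/s), Nimbus→Machine M4 (2393 ops/s), Cove→Machine M1 (2082 ops/s), Delta→Machine M7 (1659 ops/s), Brightly→Machine M6 (2377 ops/s) — total 2348+2381+2393+2082+1659+2377 = 13240 ops/s.
Max-entry greedy (repeatedly take the single best remaining cell) gives 11965 ops/s, worse by 1275.
Checked against all permutations: 13240 ops/s is optimal.
Delta's own top instance is Machine M1 (2201 ops/s), but forcing Delta→Machine M1 and reassigning the rest optimally gives only 12327 ops/s — worse by 913.

Delta receives Machine M7.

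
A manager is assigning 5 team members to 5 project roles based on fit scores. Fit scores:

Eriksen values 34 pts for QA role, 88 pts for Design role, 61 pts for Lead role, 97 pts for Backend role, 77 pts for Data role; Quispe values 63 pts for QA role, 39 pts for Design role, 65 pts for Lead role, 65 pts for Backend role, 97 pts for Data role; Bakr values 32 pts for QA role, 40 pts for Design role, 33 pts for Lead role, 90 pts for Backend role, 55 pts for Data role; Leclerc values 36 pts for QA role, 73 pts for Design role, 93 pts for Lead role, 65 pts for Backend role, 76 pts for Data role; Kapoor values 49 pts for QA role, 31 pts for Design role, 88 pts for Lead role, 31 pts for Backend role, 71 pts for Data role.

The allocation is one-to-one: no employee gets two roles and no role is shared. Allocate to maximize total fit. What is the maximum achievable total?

Max total: 417 pts

Treat this as an assignment problem: match each employee to one role.
Optimal: Eriksen→Design role (88 pts), Quispe→Data role (97 pts), Bakr→Backend role (90 pts), Leclerc→Lead role (93 pts), Kapoor→QA role (49 pts) — total 88+97+90+93+49 = 417 pts.
Max-entry greedy (repeatedly take the single best remaining cell) gives 376 pts, worse by 41.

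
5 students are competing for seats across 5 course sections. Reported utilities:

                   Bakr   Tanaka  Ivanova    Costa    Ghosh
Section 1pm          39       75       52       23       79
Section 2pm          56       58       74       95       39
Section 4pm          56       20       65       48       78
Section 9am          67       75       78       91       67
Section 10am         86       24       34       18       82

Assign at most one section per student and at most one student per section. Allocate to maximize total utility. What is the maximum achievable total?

Max total: 412 points

Optimal: Bakr→Section 10am (86 points), Tanaka→Section 1pm (75 points), Ivanova→Section 9am (78 points), Costa→Section 2pm (95 points), Ghosh→Section 4pm (78 points) — total 86+75+78+95+78 = 412 points.
Max-entry greedy (repeatedly take the single best remaining cell) gives 358 points, worse by 54.
Next-best assignment: Bakr→Section 10am, Tanaka→Section 1pm, Ivanova→Section 2pm, Costa→Section 9am, Ghosh→Section 4pm = 404 points.
Swapping Costa↔Ghosh (Costa→Section 4pm 48 points, Ghosh→Section 2pm 39 points) loses 86.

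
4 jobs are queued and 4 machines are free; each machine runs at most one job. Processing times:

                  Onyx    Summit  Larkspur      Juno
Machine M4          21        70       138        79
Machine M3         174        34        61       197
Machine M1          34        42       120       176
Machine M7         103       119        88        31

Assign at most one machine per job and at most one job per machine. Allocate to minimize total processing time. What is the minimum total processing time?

Optimal: Onyx→Machine M4 (21 min), Summit→Machine M1 (42 min), Larkspur→Machine M3 (61 min), Juno→Machine M7 (31 min) — total 21+42+61+31 = 155 min.
Row-greedy (each job in turn takes its cheapest remaining machine) gives 319 min, worse by 164.
Next-best assignment: Onyx→Machine M1, Summit→Machine M4, Larkspur→Machine M3, Juno→Machine M7 = 196 min.
Every other assignment is strictly worse.

Minimum total: 155 min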